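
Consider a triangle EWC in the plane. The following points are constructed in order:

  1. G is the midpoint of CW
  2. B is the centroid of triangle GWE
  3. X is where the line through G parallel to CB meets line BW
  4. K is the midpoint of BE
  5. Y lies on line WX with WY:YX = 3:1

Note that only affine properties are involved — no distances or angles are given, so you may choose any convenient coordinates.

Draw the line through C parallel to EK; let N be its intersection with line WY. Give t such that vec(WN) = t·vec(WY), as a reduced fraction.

Choose coordinates E = (0, 0), W = (1, 0), C = (0, 1).
1. G is the midpoint of CW ⇒ G = (1/2, 1/2)
2. B is the centroid of triangle GWE ⇒ B = (1/2, 1/6)
3. X is where the line through G parallel to CB meets line BW ⇒ X = (3/4, 1/12)
4. K is the midpoint of BE ⇒ K = (1/4, 1/12)
5. Y lies on line WX with WY:YX = 3:1 ⇒ Y = (13/16, 1/16)
through C parallel to EK: direction (1/4, 1/12); meets WY at N = (-1, 2/3)
N = W + t·(Y−W) with t = 32/3

t = 32/3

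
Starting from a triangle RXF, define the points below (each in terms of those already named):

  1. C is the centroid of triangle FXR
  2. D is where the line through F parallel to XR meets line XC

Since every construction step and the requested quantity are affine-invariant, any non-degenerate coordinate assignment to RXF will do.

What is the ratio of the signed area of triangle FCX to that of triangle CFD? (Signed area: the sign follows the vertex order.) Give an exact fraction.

[FCX]:[CFD] = 1/2

Assign R = (0, 0), X = (1, 0), F = (0, 1) — the answer is frame-independent, so this choice is without loss of generality.
1. C is the centroid of triangle FXR ⇒ C = (1/3, 1/3)
2. D is where the line through F parallel to XR meets line XC ⇒ D = (-1, 1)
2·[FCX] = 1/3, 2·[CFD] = 2/3
[FCX]:[CFD] = 1/3:2/3 = 1/2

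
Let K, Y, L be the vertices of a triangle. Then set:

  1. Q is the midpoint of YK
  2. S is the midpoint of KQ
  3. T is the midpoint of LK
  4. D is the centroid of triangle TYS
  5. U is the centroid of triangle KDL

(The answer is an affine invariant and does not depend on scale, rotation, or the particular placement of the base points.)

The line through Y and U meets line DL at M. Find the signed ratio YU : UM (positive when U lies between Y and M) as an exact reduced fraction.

YU:UM = -4

Choose coordinates K = (0, 0), Y = (1, 0), L = (0, 1).
1. Q is the midpoint of YK ⇒ Q = (1/2, 0)
2. S is the midpoint of KQ ⇒ S = (1/4, 0)
3. T is the midpoint of LK ⇒ T = (0, 1/2)
4. D is the centroid of triangle TYS ⇒ D = (5/12, 1/6)
5. U is the centroid of triangle KDL ⇒ U = (5/36, 7/18)
line YU meets DL at M = (17/48, 7/24)
U = Y + t·(M−Y) with t = 4/3, so YU:UM = 4/3:-1/3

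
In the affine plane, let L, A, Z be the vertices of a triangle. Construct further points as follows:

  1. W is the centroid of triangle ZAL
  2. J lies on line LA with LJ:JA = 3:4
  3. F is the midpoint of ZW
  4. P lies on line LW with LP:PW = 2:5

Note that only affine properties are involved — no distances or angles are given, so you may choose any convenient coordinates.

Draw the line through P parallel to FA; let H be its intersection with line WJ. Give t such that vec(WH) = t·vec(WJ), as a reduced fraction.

t = 5/3

Choose coordinates L = (0, 0), A = (1, 0), Z = (0, 1).
1. W is the centroid of triangle ZAL ⇒ W = (1/3, 1/3)
2. J lies on line LA with LJ:JA = 3:4 ⇒ J = (3/7, 0)
3. F is the midpoint of ZW ⇒ F = (1/6, 2/3)
4. P lies on line LW with LP:PW = 2:5 ⇒ P = (2/21, 2/21)
through P parallel to FA: direction (5/6, -2/3); meets WJ at H = (31/63, -2/9)
H = W + t·(J−W) with t = 5/3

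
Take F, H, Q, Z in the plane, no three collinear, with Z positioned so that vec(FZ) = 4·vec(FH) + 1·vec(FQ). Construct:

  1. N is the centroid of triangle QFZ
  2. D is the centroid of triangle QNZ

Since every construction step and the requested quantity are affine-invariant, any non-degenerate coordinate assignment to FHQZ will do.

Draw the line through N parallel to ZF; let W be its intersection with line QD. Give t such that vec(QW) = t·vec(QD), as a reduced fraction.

t = 6/5

Assign F = (0, 0), H = (1, 0), Q = (0, 1), Z = (4, 1) — the answer is frame-independent, so this choice is without loss of generality.
1. N is the centroid of triangle QFZ ⇒ N = (4/3, 2/3)
2. D is the centroid of triangle QNZ ⇒ D = (16/9, 8/9)
through N parallel to ZF: direction (-4, -1); meets QD at W = (32/15, 13/15)
W = Q + t·(D−Q) with t = 6/5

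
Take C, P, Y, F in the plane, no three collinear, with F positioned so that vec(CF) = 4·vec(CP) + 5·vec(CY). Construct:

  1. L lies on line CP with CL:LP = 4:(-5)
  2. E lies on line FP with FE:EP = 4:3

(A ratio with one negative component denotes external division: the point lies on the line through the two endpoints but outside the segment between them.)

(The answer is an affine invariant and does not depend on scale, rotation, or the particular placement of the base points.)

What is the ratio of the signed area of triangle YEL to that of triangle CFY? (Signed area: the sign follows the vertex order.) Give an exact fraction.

Work in coordinates with C = (0, 0), P = (1, 0), Y = (0, 1), F = (4, 5).
1. L lies on line CP with CL:LP = 4:(-5) ⇒ L = (-4, 0)
2. E lies on line FP with FE:EP = 4:3 ⇒ E = (16/7, 15/7)
2·[YEL] = 16/7, 2·[CFY] = 4
[YEL]:[CFY] = 16/7:4 = 4/7

[YEL]:[CFY] = 4/7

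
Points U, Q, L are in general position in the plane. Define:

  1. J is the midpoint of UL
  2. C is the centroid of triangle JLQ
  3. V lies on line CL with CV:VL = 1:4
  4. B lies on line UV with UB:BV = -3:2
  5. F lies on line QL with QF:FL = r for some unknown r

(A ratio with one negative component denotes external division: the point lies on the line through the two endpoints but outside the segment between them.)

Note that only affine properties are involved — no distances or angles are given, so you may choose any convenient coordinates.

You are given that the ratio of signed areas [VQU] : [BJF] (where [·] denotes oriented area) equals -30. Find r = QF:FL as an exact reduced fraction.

Work in coordinates with U = (0, 0), Q = (1, 0), L = (0, 1).
1. J is the midpoint of UL ⇒ J = (0, 1/2)
2. C is the centroid of triangle JLQ ⇒ C = (1/3, 1/2)
3. V lies on line CL with CV:VL = 1:4 ⇒ V = (4/15, 3/5)
4. B lies on line UV with UB:BV = -3:2 ⇒ B = (4/5, 9/5)
5. With QF:FL = r, write λ = r/(r+1) so F = Q + λ·(L−Q); F is affine-linear in λ
Every point depending on F is an affine combination of F and λ-independent points, so each such coordinate is linear in λ; the λ² term in each signed area is a multiple of (L−Q)×(L−Q) = 0, so 2·[VQU] and 2·[BJF] are each linear in λ. Evaluating at λ=0 and λ=1:
  2·[VQU] = -3/5,   2·[BJF] = -21/10·λ + 17/10
So [VQU]:[BJF] = (-3/5) / (-21/10·λ + 17/10). Setting this equal to -30:
  -3/5 = -30·(-21/10·λ + 17/10)  ⇒  λ = 4/5
Then r = λ/(1−λ) = (4/5)/(1/5) = 4. Check: with r = 4, F = (1/5, 4/5) and [VQU]:[BJF] = -30 as required.

r = 4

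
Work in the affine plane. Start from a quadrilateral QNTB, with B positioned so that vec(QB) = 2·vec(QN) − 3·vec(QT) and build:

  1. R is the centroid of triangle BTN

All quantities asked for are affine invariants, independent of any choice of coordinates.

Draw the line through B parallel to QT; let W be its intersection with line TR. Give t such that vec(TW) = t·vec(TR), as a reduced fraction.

Assign Q = (0, 0), N = (1, 0), T = (0, 1), B = (2, -3) — the answer is frame-independent, so this choice is without loss of generality.
1. R is the centroid of triangle BTN ⇒ R = (1, -2/3)
through B parallel to QT: direction (0, 1); meets TR at W = (2, -7/3)
W = T + t·(R−T) with t = 2

t = 2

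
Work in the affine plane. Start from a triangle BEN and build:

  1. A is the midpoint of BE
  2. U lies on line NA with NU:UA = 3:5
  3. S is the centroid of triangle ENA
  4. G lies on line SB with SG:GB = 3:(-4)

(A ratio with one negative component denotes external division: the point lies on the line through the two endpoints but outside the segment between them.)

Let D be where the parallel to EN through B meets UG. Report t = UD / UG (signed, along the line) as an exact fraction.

t = -39/121

Choose coordinates B = (0, 0), E = (1, 0), N = (0, 1).
1. A is the midpoint of BE ⇒ A = (1/2, 0)
2. U lies on line NA with NU:UA = 3:5 ⇒ U = (3/16, 5/8)
3. S is the centroid of triangle ENA ⇒ S = (1/2, 1/3)
4. G lies on line SB with SG:GB = 3:(-4) ⇒ G = (2, 4/3)
through B parallel to EN: direction (-1, 1); meets UG at D = (-48/121, 48/121)
D = U + t·(G−U) with t = -39/121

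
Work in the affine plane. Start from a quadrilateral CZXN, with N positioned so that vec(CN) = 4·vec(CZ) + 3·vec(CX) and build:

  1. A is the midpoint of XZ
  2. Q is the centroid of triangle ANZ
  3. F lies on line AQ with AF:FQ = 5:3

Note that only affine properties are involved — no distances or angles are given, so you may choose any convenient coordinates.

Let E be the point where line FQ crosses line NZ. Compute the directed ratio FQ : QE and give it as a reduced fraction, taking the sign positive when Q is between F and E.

Assign C = (0, 0), Z = (1, 0), X = (0, 1), N = (4, 3) — the answer is frame-independent, so this choice is without loss of generality.
1. A is the midpoint of XZ ⇒ A = (1/2, 1/2)
2. Q is the centroid of triangle ANZ ⇒ Q = (11/6, 7/6)
3. F lies on line AQ with AF:FQ = 5:3 ⇒ F = (4/3, 11/12)
line FQ meets NZ at E = (5/2, 3/2)
Q = F + t·(E−F) with t = 3/7, so FQ:QE = 3/7:4/7

FQ:QE = 3/4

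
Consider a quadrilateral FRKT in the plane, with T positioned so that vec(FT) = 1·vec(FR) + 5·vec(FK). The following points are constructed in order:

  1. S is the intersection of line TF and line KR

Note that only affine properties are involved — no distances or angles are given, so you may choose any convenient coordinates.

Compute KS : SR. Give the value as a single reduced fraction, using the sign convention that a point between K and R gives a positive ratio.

KS:SR = 1/5

Assign F = (0, 0), R = (1, 0), K = (0, 1), T = (1, 5) — the answer is frame-independent, so this choice is without loss of generality.
1. S is the intersection of line TF and line KR ⇒ S = (1/6, 5/6)
S = K + t·(R−K) with t = 1/6, so KS:SR = t:(1−t) = 1/6:5/6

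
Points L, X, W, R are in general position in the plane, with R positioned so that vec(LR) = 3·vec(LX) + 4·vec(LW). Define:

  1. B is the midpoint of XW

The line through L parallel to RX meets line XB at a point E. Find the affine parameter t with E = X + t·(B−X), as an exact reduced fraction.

t = 4/3

Choose coordinates L = (0, 0), X = (1, 0), W = (0, 1), R = (3, 4).
1. B is the midpoint of XW ⇒ B = (1/2, 1/2)
through L parallel to RX: direction (-2, -4); meets XB at E = (1/3, 2/3)
E = X + t·(B−X) with t = 4/3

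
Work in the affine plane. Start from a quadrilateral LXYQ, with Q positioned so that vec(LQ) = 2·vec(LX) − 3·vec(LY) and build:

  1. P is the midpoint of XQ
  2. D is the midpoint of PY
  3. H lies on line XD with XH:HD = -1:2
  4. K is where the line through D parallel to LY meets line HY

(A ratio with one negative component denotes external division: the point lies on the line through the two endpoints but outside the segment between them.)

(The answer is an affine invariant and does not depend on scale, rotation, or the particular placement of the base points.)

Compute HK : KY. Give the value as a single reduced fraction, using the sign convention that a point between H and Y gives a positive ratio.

HK:KY = 2/3

Set L = (0, 0), X = (1, 0), Y = (0, 1), Q = (2, -3); any affine frame gives the same invariant.
1. P is the midpoint of XQ ⇒ P = (3/2, -3/2)
2. D is the midpoint of PY ⇒ D = (3/4, -1/4)
3. H lies on line XD with XH:HD = -1:2 ⇒ H = (5/4, 1/4)
4. K is where the line through D parallel to LY meets line HY ⇒ K = (3/4, 11/20)
K = H + t·(Y−H) with t = 2/5, so HK:KY = t:(1−t) = 2/5:3/5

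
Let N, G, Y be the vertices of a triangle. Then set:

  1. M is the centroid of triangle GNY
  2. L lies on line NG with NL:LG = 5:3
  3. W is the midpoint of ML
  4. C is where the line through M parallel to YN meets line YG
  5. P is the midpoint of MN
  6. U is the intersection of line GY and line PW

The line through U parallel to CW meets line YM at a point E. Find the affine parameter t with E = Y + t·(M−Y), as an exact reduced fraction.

t = 17/4

Choose coordinates N = (0, 0), G = (1, 0), Y = (0, 1).
1. M is the centroid of triangle GNY ⇒ M = (1/3, 1/3)
2. L lies on line NG with NL:LG = 5:3 ⇒ L = (5/8, 0)
3. W is the midpoint of ML ⇒ W = (23/48, 1/6)
4. C is where the line through M parallel to YN meets line YG ⇒ C = (1/3, 2/3)
5. P is the midpoint of MN ⇒ P = (1/6, 1/6)
6. U is the intersection of line GY and line PW ⇒ U = (5/6, 1/6)
through U parallel to CW: direction (7/48, -1/2); meets YM at E = (17/12, -11/6)
E = Y + t·(M−Y) with t = 17/4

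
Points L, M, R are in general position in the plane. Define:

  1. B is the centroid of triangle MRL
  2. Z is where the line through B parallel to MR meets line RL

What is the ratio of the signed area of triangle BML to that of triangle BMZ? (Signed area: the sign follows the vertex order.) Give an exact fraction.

[BML]:[BMZ] = -3

Choose coordinates L = (0, 0), M = (1, 0), R = (0, 1).
1. B is the centroid of triangle MRL ⇒ B = (1/3, 1/3)
2. Z is where the line through B parallel to MR meets line RL ⇒ Z = (0, 2/3)
2·[BML] = -1/3, 2·[BMZ] = 1/9
[BML]:[BMZ] = -1/3:1/9 = -3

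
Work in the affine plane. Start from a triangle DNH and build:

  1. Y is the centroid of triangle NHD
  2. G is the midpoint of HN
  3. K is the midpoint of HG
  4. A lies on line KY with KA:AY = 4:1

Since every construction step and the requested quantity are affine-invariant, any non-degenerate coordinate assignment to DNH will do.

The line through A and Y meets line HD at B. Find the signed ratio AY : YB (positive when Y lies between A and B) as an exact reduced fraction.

Choose coordinates D = (0, 0), N = (1, 0), H = (0, 1).
1. Y is the centroid of triangle NHD ⇒ Y = (1/3, 1/3)
2. G is the midpoint of HN ⇒ G = (1/2, 1/2)
3. K is the midpoint of HG ⇒ K = (1/4, 3/4)
4. A lies on line KY with KA:AY = 4:1 ⇒ A = (19/60, 5/12)
line AY meets HD at B = (0, 2)
Y = A + t·(B−A) with t = -1/19, so AY:YB = -1/19:20/19

AY:YB = -1/20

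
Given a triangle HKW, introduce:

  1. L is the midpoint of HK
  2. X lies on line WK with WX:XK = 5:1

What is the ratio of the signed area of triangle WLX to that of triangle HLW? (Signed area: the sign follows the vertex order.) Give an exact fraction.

Assign H = (0, 0), K = (1, 0), W = (0, 1) — the answer is frame-independent, so this choice is without loss of generality.
1. L is the midpoint of HK ⇒ L = (1/2, 0)
2. X lies on line WK with WX:XK = 5:1 ⇒ X = (5/6, 1/6)
2·[WLX] = 5/12, 2·[HLW] = 1/2
[WLX]:[HLW] = 5/12:1/2 = 5/6

[WLX]:[HLW] = 5/6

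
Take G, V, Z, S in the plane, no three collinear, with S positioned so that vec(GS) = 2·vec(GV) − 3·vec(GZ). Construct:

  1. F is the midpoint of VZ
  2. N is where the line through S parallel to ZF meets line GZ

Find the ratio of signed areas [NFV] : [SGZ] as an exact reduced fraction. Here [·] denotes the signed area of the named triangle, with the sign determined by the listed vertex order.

Set G = (0, 0), V = (1, 0), Z = (0, 1), S = (2, -3); any affine frame gives the same invariant.
1. F is the midpoint of VZ ⇒ F = (1/2, 1/2)
2. N is where the line through S parallel to ZF meets line GZ ⇒ N = (0, -1)
2·[NFV] = -1, 2·[SGZ] = -2
[NFV]:[SGZ] = -1:-2 = 1/2

[NFV]:[SGZ] = 1/2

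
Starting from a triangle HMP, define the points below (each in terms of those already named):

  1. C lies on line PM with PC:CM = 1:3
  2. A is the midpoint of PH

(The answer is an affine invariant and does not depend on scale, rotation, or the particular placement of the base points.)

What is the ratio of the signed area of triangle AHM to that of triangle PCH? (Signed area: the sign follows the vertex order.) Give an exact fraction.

[AHM]:[PCH] = -2

Choose coordinates H = (0, 0), M = (1, 0), P = (0, 1).
1. C lies on line PM with PC:CM = 1:3 ⇒ C = (1/4, 3/4)
2. A is the midpoint of PH ⇒ A = (0, 1/2)
2·[AHM] = 1/2, 2·[PCH] = -1/4
[AHM]:[PCH] = 1/2:-1/4 = -2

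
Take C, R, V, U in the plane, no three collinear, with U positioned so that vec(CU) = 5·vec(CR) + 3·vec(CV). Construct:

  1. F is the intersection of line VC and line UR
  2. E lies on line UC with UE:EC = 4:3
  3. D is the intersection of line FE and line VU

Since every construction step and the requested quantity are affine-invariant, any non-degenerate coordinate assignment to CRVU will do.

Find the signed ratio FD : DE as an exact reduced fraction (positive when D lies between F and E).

FD:DE = -49/16

Work in coordinates with C = (0, 0), R = (1, 0), V = (0, 1), U = (5, 3).
1. F is the intersection of line VC and line UR ⇒ F = (0, -3/4)
2. E lies on line UC with UE:EC = 4:3 ⇒ E = (15/7, 9/7)
3. D is the intersection of line FE and line VU ⇒ D = (35/11, 25/11)
D = F + t·(E−F) with t = 49/33, so FD:DE = t:(1−t) = 49/33:-16/33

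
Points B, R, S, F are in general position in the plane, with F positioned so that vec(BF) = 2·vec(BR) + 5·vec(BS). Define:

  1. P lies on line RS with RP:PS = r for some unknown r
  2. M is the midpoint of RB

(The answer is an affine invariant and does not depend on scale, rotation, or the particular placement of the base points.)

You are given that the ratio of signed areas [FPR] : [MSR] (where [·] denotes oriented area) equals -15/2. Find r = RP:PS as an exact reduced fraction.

Work in coordinates with B = (0, 0), R = (1, 0), S = (0, 1), F = (2, 5).
1. With RP:PS = r, write λ = r/(r+1) so P = R + λ·(S−R); P is affine-linear in λ
2. M is the midpoint of RB ⇒ M = (1/2, 0)
Every point depending on P is an affine combination of P and λ-independent points, so each such coordinate is linear in λ; the λ² term in each signed area is a multiple of (S−R)×(S−R) = 0, so 2·[FPR] and 2·[MSR] are each linear in λ. Evaluating at λ=0 and λ=1:
  2·[FPR] = 6·λ,   2·[MSR] = -1/2
So [FPR]:[MSR] = (6·λ) / (-1/2). Setting this equal to -15/2:
  6·λ = -15/2·(-1/2)  ⇒  λ = 5/8
Then r = λ/(1−λ) = (5/8)/(3/8) = 5/3. Check: with r = 5/3, P = (3/8, 5/8) and [FPR]:[MSR] = -15/2 as required.

r = 5/3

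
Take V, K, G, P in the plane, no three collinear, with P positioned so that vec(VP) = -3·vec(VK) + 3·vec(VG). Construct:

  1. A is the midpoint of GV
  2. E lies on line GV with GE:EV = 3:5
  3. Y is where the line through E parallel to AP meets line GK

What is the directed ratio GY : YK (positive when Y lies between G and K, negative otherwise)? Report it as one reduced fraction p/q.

GY:YK = -9/5

Work in coordinates with V = (0, 0), K = (1, 0), G = (0, 1), P = (-3, 3).
1. A is the midpoint of GV ⇒ A = (0, 1/2)
2. E lies on line GV with GE:EV = 3:5 ⇒ E = (0, 5/8)
3. Y is where the line through E parallel to AP meets line GK ⇒ Y = (9/4, -5/4)
Y = G + t·(K−G) with t = 9/4, so GY:YK = t:(1−t) = 9/4:-5/4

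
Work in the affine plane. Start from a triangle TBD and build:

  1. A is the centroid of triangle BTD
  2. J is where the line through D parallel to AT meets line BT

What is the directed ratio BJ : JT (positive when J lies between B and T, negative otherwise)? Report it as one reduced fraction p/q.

BJ:JT = -2

Work in coordinates with T = (0, 0), B = (1, 0), D = (0, 1).
1. A is the centroid of triangle BTD ⇒ A = (1/3, 1/3)
2. J is where the line through D parallel to AT meets line BT ⇒ J = (-1, 0)
J = B + t·(T−B) with t = 2, so BJ:JT = t:(1−t) = 2:-1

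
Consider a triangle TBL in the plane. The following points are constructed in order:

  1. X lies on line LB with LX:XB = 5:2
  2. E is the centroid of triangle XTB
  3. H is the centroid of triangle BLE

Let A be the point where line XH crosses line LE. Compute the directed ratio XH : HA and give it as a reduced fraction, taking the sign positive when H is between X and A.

Assign T = (0, 0), B = (1, 0), L = (0, 1) — the answer is frame-independent, so this choice is without loss of generality.
1. X lies on line LB with LX:XB = 5:2 ⇒ X = (5/7, 2/7)
2. E is the centroid of triangle XTB ⇒ E = (4/7, 2/21)
3. H is the centroid of triangle BLE ⇒ H = (11/21, 23/63)
line XH meets LE at A = (5/14, 73/168)
H = X + t·(A−X) with t = 8/15, so XH:HA = 8/15:7/15

XH:HA = 8/7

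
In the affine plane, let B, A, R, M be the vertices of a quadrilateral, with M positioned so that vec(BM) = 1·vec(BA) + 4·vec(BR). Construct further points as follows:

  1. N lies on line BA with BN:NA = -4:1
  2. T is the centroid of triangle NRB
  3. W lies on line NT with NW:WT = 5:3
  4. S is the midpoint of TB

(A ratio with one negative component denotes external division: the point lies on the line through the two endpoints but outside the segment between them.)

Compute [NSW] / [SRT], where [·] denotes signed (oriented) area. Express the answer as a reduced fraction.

[NSW]:[SRT] = 5/8

Work in coordinates with B = (0, 0), A = (1, 0), R = (0, 1), M = (1, 4).
1. N lies on line BA with BN:NA = -4:1 ⇒ N = (4/3, 0)
2. T is the centroid of triangle NRB ⇒ T = (4/9, 1/3)
3. W lies on line NT with NW:WT = 5:3 ⇒ W = (7/9, 5/24)
4. S is the midpoint of TB ⇒ S = (2/9, 1/6)
2·[NSW] = -5/36, 2·[SRT] = -2/9
[NSW]:[SRT] = -5/36:-2/9 = 5/8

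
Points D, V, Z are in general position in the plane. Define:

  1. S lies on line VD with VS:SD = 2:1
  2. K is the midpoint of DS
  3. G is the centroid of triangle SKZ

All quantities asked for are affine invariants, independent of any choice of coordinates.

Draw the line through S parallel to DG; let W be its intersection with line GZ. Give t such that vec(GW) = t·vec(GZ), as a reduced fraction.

t = -2/3

Set D = (0, 0), V = (1, 0), Z = (0, 1); any affine frame gives the same invariant.
1. S lies on line VD with VS:SD = 2:1 ⇒ S = (1/3, 0)
2. K is the midpoint of DS ⇒ K = (1/6, 0)
3. G is the centroid of triangle SKZ ⇒ G = (1/6, 1/3)
through S parallel to DG: direction (1/6, 1/3); meets GZ at W = (5/18, -1/9)
W = G + t·(Z−G) with t = -2/3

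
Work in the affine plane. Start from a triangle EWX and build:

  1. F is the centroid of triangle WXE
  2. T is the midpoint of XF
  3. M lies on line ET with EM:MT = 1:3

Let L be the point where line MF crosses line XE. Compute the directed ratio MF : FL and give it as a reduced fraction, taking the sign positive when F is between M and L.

Work in coordinates with E = (0, 0), W = (1, 0), X = (0, 1).
1. F is the centroid of triangle WXE ⇒ F = (1/3, 1/3)
2. T is the midpoint of XF ⇒ T = (1/6, 2/3)
3. M lies on line ET with EM:MT = 1:3 ⇒ M = (1/24, 1/6)
line MF meets XE at L = (0, 1/7)
F = M + t·(L−M) with t = -7, so MF:FL = -7:8

MF:FL = -7/8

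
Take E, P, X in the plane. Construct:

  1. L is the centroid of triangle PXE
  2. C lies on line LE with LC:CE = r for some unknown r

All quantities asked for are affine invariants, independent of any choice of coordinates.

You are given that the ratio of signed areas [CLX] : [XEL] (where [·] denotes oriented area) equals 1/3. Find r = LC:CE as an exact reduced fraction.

Choose coordinates E = (0, 0), P = (1, 0), X = (0, 1).
1. L is the centroid of triangle PXE ⇒ L = (1/3, 1/3)
2. With LC:CE = r, write λ = r/(r+1) so C = L + λ·(E−L); C is affine-linear in λ
Every point depending on C is an affine combination of C and λ-independent points, so each such coordinate is linear in λ; the λ² term in each signed area is a multiple of (E−L)×(E−L) = 0, so 2·[CLX] and 2·[XEL] are each linear in λ. Evaluating at λ=0 and λ=1:
  2·[CLX] = 1/3·λ,   2·[XEL] = 1/3
So [CLX]:[XEL] = (1/3·λ) / (1/3). Setting this equal to 1/3:
  1/3·λ = 1/3·(1/3)  ⇒  λ = 1/3
Then r = λ/(1−λ) = (1/3)/(2/3) = 1/2. Check: with r = 1/2, C = (2/9, 2/9) and [CLX]:[XEL] = 1/3 as required.

r = 1/2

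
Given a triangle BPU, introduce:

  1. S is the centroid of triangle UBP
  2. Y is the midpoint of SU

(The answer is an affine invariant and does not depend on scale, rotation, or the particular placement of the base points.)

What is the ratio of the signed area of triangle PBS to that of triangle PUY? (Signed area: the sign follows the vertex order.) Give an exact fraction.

[PBS]:[PUY] = -2

Assign B = (0, 0), P = (1, 0), U = (0, 1) — the answer is frame-independent, so this choice is without loss of generality.
1. S is the centroid of triangle UBP ⇒ S = (1/3, 1/3)
2. Y is the midpoint of SU ⇒ Y = (1/6, 2/3)
2·[PBS] = -1/3, 2·[PUY] = 1/6
[PBS]:[PUY] = -1/3:1/6 = -2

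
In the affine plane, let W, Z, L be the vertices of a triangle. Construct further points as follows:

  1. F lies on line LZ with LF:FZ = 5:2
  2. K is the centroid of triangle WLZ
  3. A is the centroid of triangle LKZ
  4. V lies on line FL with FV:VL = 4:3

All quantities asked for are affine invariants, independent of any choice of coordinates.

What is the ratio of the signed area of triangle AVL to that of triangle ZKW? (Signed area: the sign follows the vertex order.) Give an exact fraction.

[AVL]:[ZKW] = 5/49

Work in coordinates with W = (0, 0), Z = (1, 0), L = (0, 1).
1. F lies on line LZ with LF:FZ = 5:2 ⇒ F = (5/7, 2/7)
2. K is the centroid of triangle WLZ ⇒ K = (1/3, 1/3)
3. A is the centroid of triangle LKZ ⇒ A = (4/9, 4/9)
4. V lies on line FL with FV:VL = 4:3 ⇒ V = (15/49, 34/49)
2·[AVL] = 5/147, 2·[ZKW] = 1/3
[AVL]:[ZKW] = 5/147:1/3 = 5/49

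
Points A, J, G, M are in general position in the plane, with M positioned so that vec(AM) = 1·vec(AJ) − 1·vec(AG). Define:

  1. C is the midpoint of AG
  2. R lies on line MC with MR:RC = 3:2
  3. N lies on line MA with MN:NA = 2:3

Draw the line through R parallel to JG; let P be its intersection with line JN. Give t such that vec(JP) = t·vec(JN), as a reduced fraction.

t = 7/10

Assign A = (0, 0), J = (1, 0), G = (0, 1), M = (1, -1) — the answer is frame-independent, so this choice is without loss of generality.
1. C is the midpoint of AG ⇒ C = (0, 1/2)
2. R lies on line MC with MR:RC = 3:2 ⇒ R = (2/5, -1/10)
3. N lies on line MA with MN:NA = 2:3 ⇒ N = (3/5, -3/5)
through R parallel to JG: direction (-1, 1); meets JN at P = (18/25, -21/50)
P = J + t·(N−J) with t = 7/10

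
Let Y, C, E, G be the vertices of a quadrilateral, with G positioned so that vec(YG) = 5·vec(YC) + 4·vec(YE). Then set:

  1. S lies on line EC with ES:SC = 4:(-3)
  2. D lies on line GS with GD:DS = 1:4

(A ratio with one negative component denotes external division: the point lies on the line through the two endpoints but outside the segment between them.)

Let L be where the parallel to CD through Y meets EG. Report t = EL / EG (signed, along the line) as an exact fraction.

Assign Y = (0, 0), C = (1, 0), E = (0, 1), G = (5, 4) — the answer is frame-independent, so this choice is without loss of generality.
1. S lies on line EC with ES:SC = 4:(-3) ⇒ S = (4, -3)
2. D lies on line GS with GD:DS = 1:4 ⇒ D = (24/5, 13/5)
through Y parallel to CD: direction (19/5, 13/5); meets EG at L = (95/8, 65/8)
L = E + t·(G−E) with t = 19/8

t = 19/8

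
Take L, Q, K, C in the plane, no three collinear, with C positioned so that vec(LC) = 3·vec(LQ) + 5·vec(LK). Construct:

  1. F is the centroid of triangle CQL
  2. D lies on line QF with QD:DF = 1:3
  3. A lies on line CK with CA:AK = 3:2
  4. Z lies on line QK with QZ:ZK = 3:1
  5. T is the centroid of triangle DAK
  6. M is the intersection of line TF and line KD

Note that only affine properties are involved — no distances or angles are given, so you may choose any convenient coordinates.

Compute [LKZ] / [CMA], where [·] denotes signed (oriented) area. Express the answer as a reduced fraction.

[LKZ]:[CMA] = 62/73

Choose coordinates L = (0, 0), Q = (1, 0), K = (0, 1), C = (3, 5).
1. F is the centroid of triangle CQL ⇒ F = (4/3, 5/3)
2. D lies on line QF with QD:DF = 1:3 ⇒ D = (13/12, 5/12)
3. A lies on line CK with CA:AK = 3:2 ⇒ A = (6/5, 13/5)
4. Z lies on line QK with QZ:ZK = 3:1 ⇒ Z = (1/4, 3/4)
5. T is the centroid of triangle DAK ⇒ T = (137/180, 241/180)
6. M is the intersection of line TF and line KD ⇒ M = (65/744, 709/744)
2·[LKZ] = -1/4, 2·[CMA] = -73/248
[LKZ]:[CMA] = -1/4:-73/248 = 62/73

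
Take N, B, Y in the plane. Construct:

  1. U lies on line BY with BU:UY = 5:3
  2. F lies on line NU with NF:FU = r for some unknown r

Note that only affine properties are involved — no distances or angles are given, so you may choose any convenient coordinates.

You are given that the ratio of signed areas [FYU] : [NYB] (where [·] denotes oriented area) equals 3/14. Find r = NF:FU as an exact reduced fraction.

Work in coordinates with N = (0, 0), B = (1, 0), Y = (0, 1).
1. U lies on line BY with BU:UY = 5:3 ⇒ U = (3/8, 5/8)
2. With NF:FU = r, write λ = r/(r+1) so F = N + λ·(U−N); F is affine-linear in λ
Every point depending on F is an affine combination of F and λ-independent points, so each such coordinate is linear in λ; the λ² term in each signed area is a multiple of (U−N)×(U−N) = 0, so 2·[FYU] and 2·[NYB] are each linear in λ. Evaluating at λ=0 and λ=1:
  2·[FYU] = 3/8·λ − 3/8,   2·[NYB] = -1
So [FYU]:[NYB] = (3/8·λ − 3/8) / (-1). Setting this equal to 3/14:
  3/8·λ − 3/8 = 3/14·(-1)  ⇒  λ = 3/7
Then r = λ/(1−λ) = (3/7)/(4/7) = 3/4. Check: with r = 3/4, F = (9/56, 15/56) and [FYU]:[NYB] = 3/14 as required.

r = 3/4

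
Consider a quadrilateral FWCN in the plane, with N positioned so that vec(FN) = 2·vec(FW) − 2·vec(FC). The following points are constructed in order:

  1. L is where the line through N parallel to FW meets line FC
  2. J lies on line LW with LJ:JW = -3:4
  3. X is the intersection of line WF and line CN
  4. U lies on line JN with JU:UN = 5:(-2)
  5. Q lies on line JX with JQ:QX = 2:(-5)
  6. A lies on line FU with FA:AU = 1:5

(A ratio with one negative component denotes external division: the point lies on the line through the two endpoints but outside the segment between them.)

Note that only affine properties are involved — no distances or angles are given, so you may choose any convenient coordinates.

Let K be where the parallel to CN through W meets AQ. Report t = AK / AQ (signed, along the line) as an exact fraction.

t = 1/139

Work in coordinates with F = (0, 0), W = (1, 0), C = (0, 1), N = (2, -2).
1. L is where the line through N parallel to FW meets line FC ⇒ L = (0, -2)
2. J lies on line LW with LJ:JW = -3:4 ⇒ J = (-3, -8)
3. X is the intersection of line WF and line CN ⇒ X = (2/3, 0)
4. U lies on line JN with JU:UN = 5:(-2) ⇒ U = (16/3, 2)
5. Q lies on line JX with JQ:QX = 2:(-5) ⇒ Q = (-49/9, -40/3)
6. A lies on line FU with FA:AU = 1:5 ⇒ A = (8/9, 1/3)
through W parallel to CN: direction (2, -3); meets AQ at K = (1055/1251, 98/417)
K = A + t·(Q−A) with t = 1/139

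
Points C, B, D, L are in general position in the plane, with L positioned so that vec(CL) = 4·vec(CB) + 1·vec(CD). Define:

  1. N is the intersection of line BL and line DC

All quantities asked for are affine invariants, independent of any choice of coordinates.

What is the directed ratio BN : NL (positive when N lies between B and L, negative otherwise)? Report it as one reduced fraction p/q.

BN:NL = -1/4

Choose coordinates C = (0, 0), B = (1, 0), D = (0, 1), L = (4, 1).
1. N is the intersection of line BL and line DC ⇒ N = (0, -1/3)
N = B + t·(L−B) with t = -1/3, so BN:NL = t:(1−t) = -1/3:4/3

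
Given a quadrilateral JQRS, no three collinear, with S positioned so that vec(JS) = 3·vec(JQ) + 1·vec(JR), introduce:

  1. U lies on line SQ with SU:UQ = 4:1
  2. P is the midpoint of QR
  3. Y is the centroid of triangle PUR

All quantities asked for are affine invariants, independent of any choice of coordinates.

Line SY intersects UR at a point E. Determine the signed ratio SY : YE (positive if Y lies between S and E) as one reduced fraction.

Assign J = (0, 0), Q = (1, 0), R = (0, 1), S = (3, 1) — the answer is frame-independent, so this choice is without loss of generality.
1. U lies on line SQ with SU:UQ = 4:1 ⇒ U = (7/5, 1/5)
2. P is the midpoint of QR ⇒ P = (1/2, 1/2)
3. Y is the centroid of triangle PUR ⇒ Y = (19/30, 17/30)
line SY meets UR at E = (91/125, 73/125)
Y = S + t·(E−S) with t = 25/24, so SY:YE = 25/24:-1/24

SY:YE = -25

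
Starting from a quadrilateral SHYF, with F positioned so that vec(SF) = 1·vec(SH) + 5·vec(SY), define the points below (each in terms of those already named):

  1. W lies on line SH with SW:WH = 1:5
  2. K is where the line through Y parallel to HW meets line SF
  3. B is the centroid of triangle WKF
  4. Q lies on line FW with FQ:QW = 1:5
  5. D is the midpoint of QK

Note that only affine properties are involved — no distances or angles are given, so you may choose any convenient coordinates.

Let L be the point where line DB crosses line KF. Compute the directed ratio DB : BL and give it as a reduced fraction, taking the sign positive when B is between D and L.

DB:BL = -3/4

Assign S = (0, 0), H = (1, 0), Y = (0, 1), F = (1, 5) — the answer is frame-independent, so this choice is without loss of generality.
1. W lies on line SH with SW:WH = 1:5 ⇒ W = (1/6, 0)
2. K is where the line through Y parallel to HW meets line SF ⇒ K = (1/5, 1)
3. B is the centroid of triangle WKF ⇒ B = (41/90, 2)
4. Q lies on line FW with FQ:QW = 1:5 ⇒ Q = (31/36, 25/6)
5. D is the midpoint of QK ⇒ D = (191/360, 31/12)
line DB meets KF at L = (5/9, 25/9)
B = D + t·(L−D) with t = -3, so DB:BL = -3:4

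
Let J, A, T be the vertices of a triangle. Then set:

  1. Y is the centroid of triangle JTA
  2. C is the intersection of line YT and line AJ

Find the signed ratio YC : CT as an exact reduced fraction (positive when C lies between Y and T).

YC:CT = -1/3

Assign J = (0, 0), A = (1, 0), T = (0, 1) — the answer is frame-independent, so this choice is without loss of generality.
1. Y is the centroid of triangle JTA ⇒ Y = (1/3, 1/3)
2. C is the intersection of line YT and line AJ ⇒ C = (1/2, 0)
C = Y + t·(T−Y) with t = -1/2, so YC:CT = t:(1−t) = -1/2:3/2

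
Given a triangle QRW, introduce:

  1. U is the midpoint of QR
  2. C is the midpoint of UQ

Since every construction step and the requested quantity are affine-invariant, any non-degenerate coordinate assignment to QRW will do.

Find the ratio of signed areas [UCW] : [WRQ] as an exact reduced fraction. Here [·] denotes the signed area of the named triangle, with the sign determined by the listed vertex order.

[UCW]:[WRQ] = 1/4

Work in coordinates with Q = (0, 0), R = (1, 0), W = (0, 1).
1. U is the midpoint of QR ⇒ U = (1/2, 0)
2. C is the midpoint of UQ ⇒ C = (1/4, 0)
2·[UCW] = -1/4, 2·[WRQ] = -1
[UCW]:[WRQ] = -1/4:-1 = 1/4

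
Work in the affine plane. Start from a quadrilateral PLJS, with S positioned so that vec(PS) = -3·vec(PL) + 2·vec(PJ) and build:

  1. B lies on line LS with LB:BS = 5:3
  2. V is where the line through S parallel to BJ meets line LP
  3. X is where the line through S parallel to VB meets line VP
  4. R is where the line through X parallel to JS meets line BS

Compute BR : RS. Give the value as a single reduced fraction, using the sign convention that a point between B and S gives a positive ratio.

Work in coordinates with P = (0, 0), L = (1, 0), J = (0, 1), S = (-3, 2).
1. B lies on line LS with LB:BS = 5:3 ⇒ B = (-3/2, 5/4)
2. V is where the line through S parallel to BJ meets line LP ⇒ V = (9, 0)
3. X is where the line through S parallel to VB meets line VP ⇒ X = (69/5, 0)
4. R is where the line through X parallel to JS meets line BS ⇒ R = (-123/5, 64/5)
R = B + t·(S−B) with t = 77/5, so BR:RS = t:(1−t) = 77/5:-72/5

BR:RS = -77/72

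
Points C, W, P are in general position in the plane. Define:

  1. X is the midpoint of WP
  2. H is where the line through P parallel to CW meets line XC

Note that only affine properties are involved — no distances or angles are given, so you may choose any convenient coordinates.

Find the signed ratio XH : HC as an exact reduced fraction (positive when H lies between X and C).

Assign C = (0, 0), W = (1, 0), P = (0, 1) — the answer is frame-independent, so this choice is without loss of generality.
1. X is the midpoint of WP ⇒ X = (1/2, 1/2)
2. H is where the line through P parallel to CW meets line XC ⇒ H = (1, 1)
H = X + t·(C−X) with t = -1, so XH:HC = t:(1−t) = -1:2

XH:HC = -1/2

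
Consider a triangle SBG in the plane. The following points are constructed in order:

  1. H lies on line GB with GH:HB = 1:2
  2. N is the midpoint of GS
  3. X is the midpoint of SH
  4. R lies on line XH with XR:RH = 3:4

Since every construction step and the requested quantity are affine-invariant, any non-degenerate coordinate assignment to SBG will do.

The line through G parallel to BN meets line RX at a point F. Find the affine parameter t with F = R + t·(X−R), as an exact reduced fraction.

t = -34/15

Assign S = (0, 0), B = (1, 0), G = (0, 1) — the answer is frame-independent, so this choice is without loss of generality.
1. H lies on line GB with GH:HB = 1:2 ⇒ H = (1/3, 2/3)
2. N is the midpoint of GS ⇒ N = (0, 1/2)
3. X is the midpoint of SH ⇒ X = (1/6, 1/3)
4. R lies on line XH with XR:RH = 3:4 ⇒ R = (5/21, 10/21)
through G parallel to BN: direction (-1, 1/2); meets RX at F = (2/5, 4/5)
F = R + t·(X−R) with t = -34/15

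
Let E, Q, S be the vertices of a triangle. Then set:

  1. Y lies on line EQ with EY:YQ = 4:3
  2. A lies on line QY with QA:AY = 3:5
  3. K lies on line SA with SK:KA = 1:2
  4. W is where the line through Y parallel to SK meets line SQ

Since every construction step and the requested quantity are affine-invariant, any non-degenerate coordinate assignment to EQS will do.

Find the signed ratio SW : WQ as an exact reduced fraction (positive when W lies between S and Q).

Work in coordinates with E = (0, 0), Q = (1, 0), S = (0, 1).
1. Y lies on line EQ with EY:YQ = 4:3 ⇒ Y = (4/7, 0)
2. A lies on line QY with QA:AY = 3:5 ⇒ A = (47/56, 0)
3. K lies on line SA with SK:KA = 1:2 ⇒ K = (47/168, 2/3)
4. W is where the line through Y parallel to SK meets line SQ ⇒ W = (-5/3, 8/3)
W = S + t·(Q−S) with t = -5/3, so SW:WQ = t:(1−t) = -5/3:8/3

SW:WQ = -5/8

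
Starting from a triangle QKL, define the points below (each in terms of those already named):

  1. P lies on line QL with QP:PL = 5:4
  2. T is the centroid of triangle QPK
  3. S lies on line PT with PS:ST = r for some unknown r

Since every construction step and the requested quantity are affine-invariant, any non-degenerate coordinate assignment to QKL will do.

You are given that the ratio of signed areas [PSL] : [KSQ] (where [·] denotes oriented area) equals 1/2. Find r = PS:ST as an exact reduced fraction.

Choose coordinates Q = (0, 0), K = (1, 0), L = (0, 1).
1. P lies on line QL with QP:PL = 5:4 ⇒ P = (0, 5/9)
2. T is the centroid of triangle QPK ⇒ T = (1/3, 5/27)
3. With PS:ST = r, write λ = r/(r+1) so S = P + λ·(T−P); S is affine-linear in λ
Every point depending on S is an affine combination of S and λ-independent points, so each such coordinate is linear in λ; the λ² term in each signed area is a multiple of (T−P)×(T−P) = 0, so 2·[PSL] and 2·[KSQ] are each linear in λ. Evaluating at λ=0 and λ=1:
  2·[PSL] = 4/27·λ,   2·[KSQ] = -10/27·λ + 5/9
So [PSL]:[KSQ] = (4/27·λ) / (-10/27·λ + 5/9). Setting this equal to 1/2:
  4/27·λ = 1/2·(-10/27·λ + 5/9)  ⇒  λ = 5/6
Then r = λ/(1−λ) = (5/6)/(1/6) = 5. Check: with r = 5, S = (5/18, 20/81) and [PSL]:[KSQ] = 1/2 as required.

r = 5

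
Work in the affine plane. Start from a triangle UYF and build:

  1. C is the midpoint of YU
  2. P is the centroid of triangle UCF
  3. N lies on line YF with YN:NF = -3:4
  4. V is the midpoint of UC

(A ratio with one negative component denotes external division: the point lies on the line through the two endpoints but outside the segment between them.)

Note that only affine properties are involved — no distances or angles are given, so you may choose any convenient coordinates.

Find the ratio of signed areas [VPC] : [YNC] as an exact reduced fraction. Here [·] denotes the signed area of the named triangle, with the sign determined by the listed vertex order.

Assign U = (0, 0), Y = (1, 0), F = (0, 1) — the answer is frame-independent, so this choice is without loss of generality.
1. C is the midpoint of YU ⇒ C = (1/2, 0)
2. P is the centroid of triangle UCF ⇒ P = (1/6, 1/3)
3. N lies on line YF with YN:NF = -3:4 ⇒ N = (4, -3)
4. V is the midpoint of UC ⇒ V = (1/4, 0)
2·[VPC] = -1/12, 2·[YNC] = -3/2
[VPC]:[YNC] = -1/12:-3/2 = 1/18

[VPC]:[YNC] = 1/18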